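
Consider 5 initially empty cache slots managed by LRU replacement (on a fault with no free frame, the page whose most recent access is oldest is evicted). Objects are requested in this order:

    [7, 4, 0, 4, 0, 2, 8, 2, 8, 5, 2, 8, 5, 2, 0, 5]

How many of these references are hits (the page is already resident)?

10

7: fault, frames [7]
4: fault, frames [7, 4]
0: fault, frames [7, 4, 0]
4: hit
0: hit
2: fault, frames [7, 4, 0, 2]
8: fault, frames [7, 4, 0, 2, 8]
2: hit
8: hit
5: fault, evict 7, frames [4, 0, 2, 8, 5]
2: hit
8: hit
5: hit
2: hit
0: hit
5: hit
Hits: 10.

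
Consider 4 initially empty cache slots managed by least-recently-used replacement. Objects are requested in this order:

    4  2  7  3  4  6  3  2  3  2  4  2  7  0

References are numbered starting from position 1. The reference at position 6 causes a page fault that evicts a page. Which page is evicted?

pos 1: 4: fault, frames [4]
pos 2: 2: fault, frames [4, 2]
pos 3: 7: fault, frames [4, 2, 7]
pos 4: 3: fault, frames [4, 2, 7, 3]
pos 5: 4: hit
pos 6: 6: fault, evict 2, frames [7, 3, 4, 6]
At position 6, page 2 is evicted.

2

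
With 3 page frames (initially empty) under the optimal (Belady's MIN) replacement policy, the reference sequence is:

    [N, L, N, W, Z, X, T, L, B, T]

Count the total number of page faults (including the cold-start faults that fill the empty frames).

7

N → fault, frames [N]
L → fault, frames [N, L]
N → hit
W → fault, frames [N, L, W]
Z → fault, evict W, frames [N, L, Z]
X → fault, evict Z, frames [N, L, X]
T → fault, evict X, frames [N, L, T]
L → hit
B → fault, evict L, frames [N, T, B]
T → hit
Page faults: 7.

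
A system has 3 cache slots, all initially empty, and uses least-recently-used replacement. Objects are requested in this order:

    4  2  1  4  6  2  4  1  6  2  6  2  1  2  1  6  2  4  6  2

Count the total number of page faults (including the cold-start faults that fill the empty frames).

4: fault, frames (4)
2: fault, frames (4 2)
1: fault, frames (4 2 1)
4: hit
6: fault, evict 2, frames (1 4 6)
2: fault, evict 1, frames (4 6 2)
4: hit
1: fault, evict 6, frames (2 4 1)
6: fault, evict 2, frames (4 1 6)
2: fault, evict 4, frames (1 6 2)
6: hit
2: hit
1: hit
2: hit
1: hit
6: hit
2: hit
4: fault, evict 1, frames (6 2 4)
6: hit
2: hit
Page faults: 9.

9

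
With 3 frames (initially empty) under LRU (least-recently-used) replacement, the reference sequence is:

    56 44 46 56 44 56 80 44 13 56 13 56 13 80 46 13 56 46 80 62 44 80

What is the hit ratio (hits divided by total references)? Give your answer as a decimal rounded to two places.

56 -> fault, frames {56}
44 -> fault, frames {56,44}
46 -> fault, frames {56,44,46}
56 -> hit
44 -> hit
56 -> hit
80 -> fault, evict 46, frames {44,56,80}
44 -> hit
13 -> fault, evict 56, frames {80,44,13}
56 -> fault, evict 80, frames {44,13,56}
13 -> hit
56 -> hit
13 -> hit
80 -> fault, evict 44, frames {56,13,80}
46 -> fault, evict 56, frames {13,80,46}
13 -> hit
56 -> fault, evict 80, frames {46,13,56}
46 -> hit
80 -> fault, evict 13, frames {56,46,80}
62 -> fault, evict 56, frames {46,80,62}
44 -> fault, evict 46, frames {80,62,44}
80 -> hit
Hits: 10 of 22 references → 10/22 = 0.4545.

0.45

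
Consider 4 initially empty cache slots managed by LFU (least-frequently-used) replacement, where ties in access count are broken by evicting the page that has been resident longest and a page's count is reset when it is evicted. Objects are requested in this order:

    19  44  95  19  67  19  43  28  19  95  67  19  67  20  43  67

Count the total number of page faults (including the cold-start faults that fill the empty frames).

19 -> miss, frames [19]
44 -> miss, frames [19, 44]
95 -> miss, frames [19, 44, 95]
19 -> hit
67 -> miss, frames [19, 44, 95, 67]
19 -> hit
43 -> miss, evict 44, frames [19, 95, 67, 43]
28 -> miss, evict 95, frames [19, 67, 43, 28]
19 -> hit
95 -> miss, evict 67, frames [19, 43, 28, 95]
67 -> miss, evict 43, frames [19, 28, 95, 67]
19 -> hit
67 -> hit
20 -> miss, evict 28, frames [19, 95, 67, 20]
43 -> miss, evict 95, frames [19, 67, 20, 43]
67 -> hit
Page faults: 10.

10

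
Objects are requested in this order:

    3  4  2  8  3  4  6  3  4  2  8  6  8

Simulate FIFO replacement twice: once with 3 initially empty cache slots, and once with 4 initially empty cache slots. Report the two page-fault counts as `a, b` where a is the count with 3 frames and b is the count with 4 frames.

3 frames: F F F F F F F . . F F . . → 9 faults.
4 frames: F F F F . . F F F F F F . → 10 faults.
10 > 9: adding a frame increased faults — Belady's anomaly.

9, 10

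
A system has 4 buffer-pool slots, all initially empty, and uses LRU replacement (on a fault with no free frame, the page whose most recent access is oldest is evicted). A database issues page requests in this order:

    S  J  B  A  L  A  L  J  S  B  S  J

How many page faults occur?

7

S -> fault, frames (S)
J -> fault, frames (S J)
B -> fault, frames (S J B)
A -> fault, frames (S J B A)
L -> fault, evict S, frames (J B A L)
A -> hit
L -> hit
J -> hit
S -> fault, evict B, frames (A L J S)
B -> fault, evict A, frames (L J S B)
S -> hit
J -> hit
Page faults: 7.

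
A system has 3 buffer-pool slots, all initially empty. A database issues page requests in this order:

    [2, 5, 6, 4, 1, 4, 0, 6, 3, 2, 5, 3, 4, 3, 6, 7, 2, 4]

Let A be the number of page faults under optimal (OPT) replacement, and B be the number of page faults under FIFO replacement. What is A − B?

-4

Under OPT: F F F F F . F . F F F . . . F F F . → 12 faults.
Under FIFO: F F F F F . F F F F F . F F F F F F → 16 faults.
A − B = 12 − 16 = -4.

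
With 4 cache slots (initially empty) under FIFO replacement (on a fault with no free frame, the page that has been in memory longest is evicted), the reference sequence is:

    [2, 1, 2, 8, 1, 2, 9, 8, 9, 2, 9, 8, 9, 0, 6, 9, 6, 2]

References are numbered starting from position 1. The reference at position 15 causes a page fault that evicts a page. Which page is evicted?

pos 1: 2 -> miss, frames (2)
pos 2: 1 -> miss, frames (2 1)
pos 3: 2 -> hit
pos 4: 8 -> miss, frames (2 1 8)
pos 5: 1 -> hit
pos 6: 2 -> hit
pos 7: 9 -> miss, frames (2 1 8 9)
pos 8: 8 -> hit
pos 9: 9 -> hit
pos 10: 2 -> hit
pos 11: 9 -> hit
pos 12: 8 -> hit
pos 13: 9 -> hit
pos 14: 0 -> miss, evict 2, frames (1 8 9 0)
pos 15: 6 -> miss, evict 1, frames (8 9 0 6)
At position 15, page 1 is evicted.

1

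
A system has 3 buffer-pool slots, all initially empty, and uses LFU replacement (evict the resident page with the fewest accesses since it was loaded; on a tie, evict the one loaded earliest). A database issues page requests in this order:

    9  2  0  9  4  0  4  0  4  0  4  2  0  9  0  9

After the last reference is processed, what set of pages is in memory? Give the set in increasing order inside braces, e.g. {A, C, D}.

9: miss, frames [9]
2: miss, frames [9, 2]
0: miss, frames [9, 2, 0]
9: hit
4: miss, evict 2, frames [9, 0, 4]
0: hit
4: hit
0: hit
4: hit
0: hit
4: hit
2: miss, evict 9, frames [0, 4, 2]
0: hit
9: miss, evict 2, frames [0, 4, 9]
0: hit
9: hit

{0, 4, 9}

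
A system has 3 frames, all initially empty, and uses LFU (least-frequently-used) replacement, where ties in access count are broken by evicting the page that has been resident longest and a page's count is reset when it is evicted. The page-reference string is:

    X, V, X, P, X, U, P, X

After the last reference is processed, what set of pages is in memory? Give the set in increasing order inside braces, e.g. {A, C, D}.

{P, U, X}

X -> fault, frames [X]
V -> fault, frames [X, V]
X -> hit
P -> fault, frames [X, V, P]
X -> hit
U -> fault, evict V, frames [X, P, U]
P -> hit
X -> hit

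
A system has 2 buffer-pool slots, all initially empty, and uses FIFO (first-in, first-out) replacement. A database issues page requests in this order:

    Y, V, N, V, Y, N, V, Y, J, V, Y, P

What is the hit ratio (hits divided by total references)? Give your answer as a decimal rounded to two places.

Y → miss, frames [Y]
V → miss, frames [Y, V]
N → miss, evict Y, frames [V, N]
V → hit
Y → miss, evict V, frames [N, Y]
N → hit
V → miss, evict N, frames [Y, V]
Y → hit
J → miss, evict Y, frames [V, J]
V → hit
Y → miss, evict V, frames [J, Y]
P → miss, evict J, frames [Y, P]
Hits: 4 of 12 references → 4/12 = 0.3333.

0.33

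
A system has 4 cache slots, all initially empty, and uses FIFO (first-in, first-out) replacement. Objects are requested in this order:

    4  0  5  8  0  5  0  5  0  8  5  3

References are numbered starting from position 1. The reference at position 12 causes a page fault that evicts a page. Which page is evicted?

4

pos 1: 4: miss, frames {4}
pos 2: 0: miss, frames {4,0}
pos 3: 5: miss, frames {4,0,5}
pos 4: 8: miss, frames {4,0,5,8}
pos 5: 0: hit
pos 6: 5: hit
pos 7: 0: hit
pos 8: 5: hit
pos 9: 0: hit
pos 10: 8: hit
pos 11: 5: hit
pos 12: 3: miss, evict 4, frames {0,5,8,3}
At position 12, page 4 is evicted.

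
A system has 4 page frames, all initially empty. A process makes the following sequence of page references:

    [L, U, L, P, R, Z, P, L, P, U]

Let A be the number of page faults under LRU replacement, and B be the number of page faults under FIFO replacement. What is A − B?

-1

Under LRU: F F . F F F . . . F → 6 faults.
Under FIFO: F F . F F F . F . F → 7 faults.
A − B = 6 − 7 = -1.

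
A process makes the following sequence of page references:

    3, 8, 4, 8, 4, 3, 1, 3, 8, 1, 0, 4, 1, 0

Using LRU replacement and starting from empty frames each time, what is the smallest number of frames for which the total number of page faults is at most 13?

f=1: 14 faults
f=2: 11 faults
f=3: 7 faults
f=4: 6 faults
f=5: 5 faults
Smallest f with faults ≤ 13 is 2.

2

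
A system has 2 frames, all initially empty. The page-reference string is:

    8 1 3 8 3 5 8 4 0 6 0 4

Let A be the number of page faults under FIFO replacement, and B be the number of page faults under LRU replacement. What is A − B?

Under FIFO: F F F F . F . F F F . F → 9 faults.
Under LRU: F F F F . F F F F F . F → 10 faults.
A − B = 9 − 10 = -1.

-1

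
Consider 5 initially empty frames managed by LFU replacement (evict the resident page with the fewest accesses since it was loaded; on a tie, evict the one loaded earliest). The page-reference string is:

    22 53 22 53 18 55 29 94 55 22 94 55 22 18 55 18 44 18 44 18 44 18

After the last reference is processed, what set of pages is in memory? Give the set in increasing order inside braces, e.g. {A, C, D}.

22: miss, frames [22]
53: miss, frames [22, 53]
22: hit
53: hit
18: miss, frames [22, 53, 18]
55: miss, frames [22, 53, 18, 55]
29: miss, frames [22, 53, 18, 55, 29]
94: miss, evict 18, frames [22, 53, 55, 29, 94]
55: hit
22: hit
94: hit
55: hit
22: hit
18: miss, evict 29, frames [22, 53, 55, 94, 18]
55: hit
18: hit
44: miss, evict 53, frames [22, 55, 94, 18, 44]
18: hit
44: hit
18: hit
44: hit
18: hit

{18, 22, 44, 55, 94}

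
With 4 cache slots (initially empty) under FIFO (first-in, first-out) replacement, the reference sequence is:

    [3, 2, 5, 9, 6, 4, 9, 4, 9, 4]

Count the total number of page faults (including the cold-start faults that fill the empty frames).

6

3: miss, frames {3}
2: miss, frames {3,2}
5: miss, frames {3,2,5}
9: miss, frames {3,2,5,9}
6: miss, evict 3, frames {2,5,9,6}
4: miss, evict 2, frames {5,9,6,4}
9: hit
4: hit
9: hit
4: hit
Page faults: 6.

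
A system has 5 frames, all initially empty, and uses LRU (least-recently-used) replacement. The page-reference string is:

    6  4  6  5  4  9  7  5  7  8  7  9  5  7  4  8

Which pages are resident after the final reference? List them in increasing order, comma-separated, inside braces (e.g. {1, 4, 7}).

{4, 5, 7, 8, 9}

6 → fault, frames {6}
4 → fault, frames {6,4}
6 → hit
5 → fault, frames {4,6,5}
4 → hit
9 → fault, frames {6,5,4,9}
7 → fault, frames {6,5,4,9,7}
5 → hit
7 → hit
8 → fault, evict 6, frames {4,9,5,7,8}
7 → hit
9 → hit
5 → hit
7 → hit
4 → hit
8 → hit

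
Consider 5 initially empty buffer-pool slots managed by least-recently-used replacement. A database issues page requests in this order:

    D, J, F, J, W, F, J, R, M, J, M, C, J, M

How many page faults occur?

7

D -> fault, frames {D}
J -> fault, frames {D,J}
F -> fault, frames {D,J,F}
J -> hit
W -> fault, frames {D,F,J,W}
F -> hit
J -> hit
R -> fault, frames {D,W,F,J,R}
M -> fault, evict D, frames {W,F,J,R,M}
J -> hit
M -> hit
C -> fault, evict W, frames {F,R,J,M,C}
J -> hit
M -> hit
Page faults: 7.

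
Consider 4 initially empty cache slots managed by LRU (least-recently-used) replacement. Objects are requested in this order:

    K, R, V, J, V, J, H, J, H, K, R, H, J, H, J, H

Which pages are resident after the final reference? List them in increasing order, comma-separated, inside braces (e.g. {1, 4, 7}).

K: fault, frames (K)
R: fault, frames (K R)
V: fault, frames (K R V)
J: fault, frames (K R V J)
V: hit
J: hit
H: fault, evict K, frames (R V J H)
J: hit
H: hit
K: fault, evict R, frames (V J H K)
R: fault, evict V, frames (J H K R)
H: hit
J: hit
H: hit
J: hit
H: hit

{H, J, K, R}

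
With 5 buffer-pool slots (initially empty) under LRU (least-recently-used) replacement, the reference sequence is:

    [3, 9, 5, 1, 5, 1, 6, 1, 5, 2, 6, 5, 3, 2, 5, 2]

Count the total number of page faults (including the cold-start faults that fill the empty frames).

7

3 → miss, frames {3}
9 → miss, frames {3,9}
5 → miss, frames {3,9,5}
1 → miss, frames {3,9,5,1}
5 → hit
1 → hit
6 → miss, frames {3,9,5,1,6}
1 → hit
5 → hit
2 → miss, evict 3, frames {9,6,1,5,2}
6 → hit
5 → hit
3 → miss, evict 9, frames {1,2,6,5,3}
2 → hit
5 → hit
2 → hit
Page faults: 7.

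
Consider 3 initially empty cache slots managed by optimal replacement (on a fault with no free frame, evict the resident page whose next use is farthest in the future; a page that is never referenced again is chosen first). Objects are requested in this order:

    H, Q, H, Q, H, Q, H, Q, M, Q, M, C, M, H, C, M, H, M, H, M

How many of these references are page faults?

H: miss, frames (H)
Q: miss, frames (H Q)
H: hit
Q: hit
H: hit
Q: hit
H: hit
Q: hit
M: miss, frames (H Q M)
Q: hit
M: hit
C: miss, evict Q, frames (H M C)
M: hit
H: hit
C: hit
M: hit
H: hit
M: hit
H: hit
M: hit
Page faults: 4.

4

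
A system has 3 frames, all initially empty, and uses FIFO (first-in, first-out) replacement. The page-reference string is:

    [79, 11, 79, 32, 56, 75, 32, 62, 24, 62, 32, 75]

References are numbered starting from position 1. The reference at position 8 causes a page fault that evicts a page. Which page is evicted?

32

pos 1: 79 → miss, frames (79)
pos 2: 11 → miss, frames (79 11)
pos 3: 79 → hit
pos 4: 32 → miss, frames (79 11 32)
pos 5: 56 → miss, evict 79, frames (11 32 56)
pos 6: 75 → miss, evict 11, frames (32 56 75)
pos 7: 32 → hit
pos 8: 62 → miss, evict 32, frames (56 75 62)
At position 8, page 32 is evicted.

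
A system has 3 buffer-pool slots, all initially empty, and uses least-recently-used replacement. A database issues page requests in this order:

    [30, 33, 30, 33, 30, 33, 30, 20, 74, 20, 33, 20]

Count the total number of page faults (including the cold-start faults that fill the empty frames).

5

30 → fault, frames {30}
33 → fault, frames {30,33}
30 → hit
33 → hit
30 → hit
33 → hit
30 → hit
20 → fault, frames {33,30,20}
74 → fault, evict 33, frames {30,20,74}
20 → hit
33 → fault, evict 30, frames {74,20,33}
20 → hit
Page faults: 5.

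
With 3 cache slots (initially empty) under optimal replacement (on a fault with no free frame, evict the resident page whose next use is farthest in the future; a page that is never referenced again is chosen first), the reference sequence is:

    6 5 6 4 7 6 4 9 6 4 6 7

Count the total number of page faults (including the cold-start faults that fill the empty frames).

6

6: miss, frames {6}
5: miss, frames {6,5}
6: hit
4: miss, frames {6,5,4}
7: miss, evict 5, frames {6,4,7}
6: hit
4: hit
9: miss, evict 7, frames {6,4,9}
6: hit
4: hit
6: hit
7: miss, evict 9, frames {6,4,7}
Page faults: 6.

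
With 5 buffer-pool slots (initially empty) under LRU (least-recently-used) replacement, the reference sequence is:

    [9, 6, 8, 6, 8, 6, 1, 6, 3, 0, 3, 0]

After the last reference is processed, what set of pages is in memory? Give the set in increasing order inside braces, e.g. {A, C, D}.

9 → fault, frames (9)
6 → fault, frames (9 6)
8 → fault, frames (9 6 8)
6 → hit
8 → hit
6 → hit
1 → fault, frames (9 8 6 1)
6 → hit
3 → fault, frames (9 8 1 6 3)
0 → fault, evict 9, frames (8 1 6 3 0)
3 → hit
0 → hit

{0, 1, 3, 6, 8}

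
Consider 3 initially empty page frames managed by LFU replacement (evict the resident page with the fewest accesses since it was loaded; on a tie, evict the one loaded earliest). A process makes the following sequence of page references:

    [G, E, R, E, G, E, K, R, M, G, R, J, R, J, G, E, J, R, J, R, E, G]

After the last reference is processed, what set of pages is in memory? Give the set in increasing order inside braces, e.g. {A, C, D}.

{E, G, R}

G -> miss, frames {G}
E -> miss, frames {G,E}
R -> miss, frames {G,E,R}
E -> hit
G -> hit
E -> hit
K -> miss, evict R, frames {G,E,K}
R -> miss, evict K, frames {G,E,R}
M -> miss, evict R, frames {G,E,M}
G -> hit
R -> miss, evict M, frames {G,E,R}
J -> miss, evict R, frames {G,E,J}
R -> miss, evict J, frames {G,E,R}
J -> miss, evict R, frames {G,E,J}
G -> hit
E -> hit
J -> hit
R -> miss, evict J, frames {G,E,R}
J -> miss, evict R, frames {G,E,J}
R -> miss, evict J, frames {G,E,R}
E -> hit
G -> hit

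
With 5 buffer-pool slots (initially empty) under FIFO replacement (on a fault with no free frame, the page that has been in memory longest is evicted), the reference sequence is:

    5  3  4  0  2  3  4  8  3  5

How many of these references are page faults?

5 -> fault, frames {5}
3 -> fault, frames {5,3}
4 -> fault, frames {5,3,4}
0 -> fault, frames {5,3,4,0}
2 -> fault, frames {5,3,4,0,2}
3 -> hit
4 -> hit
8 -> fault, evict 5, frames {3,4,0,2,8}
3 -> hit
5 -> fault, evict 3, frames {4,0,2,8,5}
Page faults: 7.

7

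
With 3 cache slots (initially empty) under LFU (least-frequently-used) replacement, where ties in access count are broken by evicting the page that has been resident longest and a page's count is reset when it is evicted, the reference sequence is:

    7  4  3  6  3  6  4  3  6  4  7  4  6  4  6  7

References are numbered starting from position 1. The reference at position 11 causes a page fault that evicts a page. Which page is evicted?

4

pos 1: 7 -> fault, frames [7]
pos 2: 4 -> fault, frames [7, 4]
pos 3: 3 -> fault, frames [7, 4, 3]
pos 4: 6 -> fault, evict 7, frames [4, 3, 6]
pos 5: 3 -> hit
pos 6: 6 -> hit
pos 7: 4 -> hit
pos 8: 3 -> hit
pos 9: 6 -> hit
pos 10: 4 -> hit
pos 11: 7 -> fault, evict 4, frames [3, 6, 7]
At position 11, page 4 is evicted.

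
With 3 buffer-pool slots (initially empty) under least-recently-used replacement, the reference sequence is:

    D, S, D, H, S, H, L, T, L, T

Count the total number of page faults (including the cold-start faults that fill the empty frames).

5

D -> miss, frames {D}
S -> miss, frames {D,S}
D -> hit
H -> miss, frames {S,D,H}
S -> hit
H -> hit
L -> miss, evict D, frames {S,H,L}
T -> miss, evict S, frames {H,L,T}
L -> hit
T -> hit
Page faults: 5.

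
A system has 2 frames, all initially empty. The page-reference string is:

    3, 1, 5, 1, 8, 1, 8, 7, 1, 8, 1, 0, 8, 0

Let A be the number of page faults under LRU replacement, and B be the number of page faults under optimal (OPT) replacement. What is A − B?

Under LRU: F F F . F . . F F F . F F . → 9 faults.
Under OPT: F F F . F . . F . F . F . . → 7 faults.
A − B = 9 − 7 = 2.

2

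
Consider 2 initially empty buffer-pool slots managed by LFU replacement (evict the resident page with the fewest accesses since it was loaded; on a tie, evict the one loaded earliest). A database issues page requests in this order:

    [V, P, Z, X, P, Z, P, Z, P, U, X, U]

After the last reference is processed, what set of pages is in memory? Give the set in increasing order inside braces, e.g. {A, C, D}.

{P, U}

V → miss, frames {V}
P → miss, frames {V,P}
Z → miss, evict V, frames {P,Z}
X → miss, evict P, frames {Z,X}
P → miss, evict Z, frames {X,P}
Z → miss, evict X, frames {P,Z}
P → hit
Z → hit
P → hit
U → miss, evict Z, frames {P,U}
X → miss, evict U, frames {P,X}
U → miss, evict X, frames {P,U}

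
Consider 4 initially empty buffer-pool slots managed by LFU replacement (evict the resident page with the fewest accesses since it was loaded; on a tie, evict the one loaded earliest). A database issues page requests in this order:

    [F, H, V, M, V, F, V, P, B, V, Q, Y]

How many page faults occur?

8

F -> fault, frames {F}
H -> fault, frames {F,H}
V -> fault, frames {F,H,V}
M -> fault, frames {F,H,V,M}
V -> hit
F -> hit
V -> hit
P -> fault, evict H, frames {F,V,M,P}
B -> fault, evict M, frames {F,V,P,B}
V -> hit
Q -> fault, evict P, frames {F,V,B,Q}
Y -> fault, evict B, frames {F,V,Q,Y}
Page faults: 8.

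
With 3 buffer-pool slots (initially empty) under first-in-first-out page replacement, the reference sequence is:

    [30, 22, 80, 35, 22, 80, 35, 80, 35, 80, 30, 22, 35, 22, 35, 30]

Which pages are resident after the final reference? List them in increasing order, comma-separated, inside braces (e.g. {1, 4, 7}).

30 -> fault, frames (30)
22 -> fault, frames (30 22)
80 -> fault, frames (30 22 80)
35 -> fault, evict 30, frames (22 80 35)
22 -> hit
80 -> hit
35 -> hit
80 -> hit
35 -> hit
80 -> hit
30 -> fault, evict 22, frames (80 35 30)
22 -> fault, evict 80, frames (35 30 22)
35 -> hit
22 -> hit
35 -> hit
30 -> hit

{22, 30, 35}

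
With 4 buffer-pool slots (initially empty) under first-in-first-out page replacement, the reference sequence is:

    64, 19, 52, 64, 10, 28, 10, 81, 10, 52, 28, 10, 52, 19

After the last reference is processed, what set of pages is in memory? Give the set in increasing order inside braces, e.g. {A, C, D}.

64 -> miss, frames (64)
19 -> miss, frames (64 19)
52 -> miss, frames (64 19 52)
64 -> hit
10 -> miss, frames (64 19 52 10)
28 -> miss, evict 64, frames (19 52 10 28)
10 -> hit
81 -> miss, evict 19, frames (52 10 28 81)
10 -> hit
52 -> hit
28 -> hit
10 -> hit
52 -> hit
19 -> miss, evict 52, frames (10 28 81 19)

{10, 19, 28, 81}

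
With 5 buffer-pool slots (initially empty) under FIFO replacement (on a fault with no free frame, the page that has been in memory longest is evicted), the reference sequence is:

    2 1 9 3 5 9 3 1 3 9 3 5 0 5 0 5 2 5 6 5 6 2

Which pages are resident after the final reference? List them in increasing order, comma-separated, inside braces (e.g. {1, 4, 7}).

{0, 2, 3, 5, 6}

2 -> miss, frames [2]
1 -> miss, frames [2, 1]
9 -> miss, frames [2, 1, 9]
3 -> miss, frames [2, 1, 9, 3]
5 -> miss, frames [2, 1, 9, 3, 5]
9 -> hit
3 -> hit
1 -> hit
3 -> hit
9 -> hit
3 -> hit
5 -> hit
0 -> miss, evict 2, frames [1, 9, 3, 5, 0]
5 -> hit
0 -> hit
5 -> hit
2 -> miss, evict 1, frames [9, 3, 5, 0, 2]
5 -> hit
6 -> miss, evict 9, frames [3, 5, 0, 2, 6]
5 -> hit
6 -> hit
2 -> hit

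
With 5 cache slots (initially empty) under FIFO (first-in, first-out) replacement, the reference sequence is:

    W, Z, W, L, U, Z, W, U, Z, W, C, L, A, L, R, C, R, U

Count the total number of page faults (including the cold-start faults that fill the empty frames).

W: fault, frames {W}
Z: fault, frames {W,Z}
W: hit
L: fault, frames {W,Z,L}
U: fault, frames {W,Z,L,U}
Z: hit
W: hit
U: hit
Z: hit
W: hit
C: fault, frames {W,Z,L,U,C}
L: hit
A: fault, evict W, frames {Z,L,U,C,A}
L: hit
R: fault, evict Z, frames {L,U,C,A,R}
C: hit
R: hit
U: hit
Page faults: 7.

7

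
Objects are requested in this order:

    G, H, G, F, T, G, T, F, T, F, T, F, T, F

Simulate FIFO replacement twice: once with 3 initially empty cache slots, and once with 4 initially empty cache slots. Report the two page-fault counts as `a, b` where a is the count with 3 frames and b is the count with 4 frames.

3 frames: F F . F F F . . . . . . . . → 5 faults.
4 frames: F F . F F . . . . . . . . . → 4 faults.
4 < 5: adding a frame reduced faults, as is typical.

5, 4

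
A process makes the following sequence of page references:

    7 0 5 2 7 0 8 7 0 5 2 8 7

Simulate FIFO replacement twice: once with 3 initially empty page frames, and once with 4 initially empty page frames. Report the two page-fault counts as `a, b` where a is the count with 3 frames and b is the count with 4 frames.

10, 11

3 frames: F F F F F F F . . F F . F → 10 faults.
4 frames: F F F F . . F F F F F F F → 11 faults.
11 > 10: adding a frame increased faults — Belady's anomaly.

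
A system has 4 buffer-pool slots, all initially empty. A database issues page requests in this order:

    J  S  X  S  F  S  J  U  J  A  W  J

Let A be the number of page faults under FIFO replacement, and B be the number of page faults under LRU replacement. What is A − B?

1

Under FIFO: F F F . F . . F F F F . → 8 faults.
Under LRU: F F F . F . . F . F F . → 7 faults.
A − B = 8 − 7 = 1.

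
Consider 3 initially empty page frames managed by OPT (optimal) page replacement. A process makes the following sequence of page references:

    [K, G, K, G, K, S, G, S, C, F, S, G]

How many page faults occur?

5

K: miss, frames {K}
G: miss, frames {K,G}
K: hit
G: hit
K: hit
S: miss, frames {K,G,S}
G: hit
S: hit
C: miss, evict K, frames {G,S,C}
F: miss, evict C, frames {G,S,F}
S: hit
G: hit
Page faults: 5.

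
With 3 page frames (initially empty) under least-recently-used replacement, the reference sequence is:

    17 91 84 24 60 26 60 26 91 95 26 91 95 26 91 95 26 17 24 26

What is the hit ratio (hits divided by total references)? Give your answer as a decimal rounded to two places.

0.50

17: fault, frames [17]
91: fault, frames [17, 91]
84: fault, frames [17, 91, 84]
24: fault, evict 17, frames [91, 84, 24]
60: fault, evict 91, frames [84, 24, 60]
26: fault, evict 84, frames [24, 60, 26]
60: hit
26: hit
91: fault, evict 24, frames [60, 26, 91]
95: fault, evict 60, frames [26, 91, 95]
26: hit
91: hit
95: hit
26: hit
91: hit
95: hit
26: hit
17: fault, evict 91, frames [95, 26, 17]
24: fault, evict 95, frames [26, 17, 24]
26: hit
Hits: 10 of 20 references → 10/20 = 0.5000.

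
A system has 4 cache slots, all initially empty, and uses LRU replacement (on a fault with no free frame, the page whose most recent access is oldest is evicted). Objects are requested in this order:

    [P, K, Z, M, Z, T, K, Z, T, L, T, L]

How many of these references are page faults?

P → fault, frames {P}
K → fault, frames {P,K}
Z → fault, frames {P,K,Z}
M → fault, frames {P,K,Z,M}
Z → hit
T → fault, evict P, frames {K,M,Z,T}
K → hit
Z → hit
T → hit
L → fault, evict M, frames {K,Z,T,L}
T → hit
L → hit
Page faults: 6.

6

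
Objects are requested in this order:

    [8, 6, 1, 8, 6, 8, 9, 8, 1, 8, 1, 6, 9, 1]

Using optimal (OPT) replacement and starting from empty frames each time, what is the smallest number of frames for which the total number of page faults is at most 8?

f=1: 14 faults
f=2: 8 faults
f=3: 5 faults
f=4: 4 faults
Smallest f with faults ≤ 8 is 2.

2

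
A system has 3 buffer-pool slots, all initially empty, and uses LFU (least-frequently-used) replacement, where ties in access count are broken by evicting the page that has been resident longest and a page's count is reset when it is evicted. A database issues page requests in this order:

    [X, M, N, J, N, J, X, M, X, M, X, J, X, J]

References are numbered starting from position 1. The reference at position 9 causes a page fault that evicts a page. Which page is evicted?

pos 1: X -> miss, frames [X]
pos 2: M -> miss, frames [X, M]
pos 3: N -> miss, frames [X, M, N]
pos 4: J -> miss, evict X, frames [M, N, J]
pos 5: N -> hit
pos 6: J -> hit
pos 7: X -> miss, evict M, frames [N, J, X]
pos 8: M -> miss, evict X, frames [N, J, M]
pos 9: X -> miss, evict M, frames [N, J, X]
At position 9, page M is evicted.

M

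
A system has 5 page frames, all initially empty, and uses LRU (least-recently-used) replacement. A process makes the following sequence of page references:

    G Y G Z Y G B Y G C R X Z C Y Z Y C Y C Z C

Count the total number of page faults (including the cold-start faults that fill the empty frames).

9

G -> miss, frames {G}
Y -> miss, frames {G,Y}
G -> hit
Z -> miss, frames {Y,G,Z}
Y -> hit
G -> hit
B -> miss, frames {Z,Y,G,B}
Y -> hit
G -> hit
C -> miss, frames {Z,B,Y,G,C}
R -> miss, evict Z, frames {B,Y,G,C,R}
X -> miss, evict B, frames {Y,G,C,R,X}
Z -> miss, evict Y, frames {G,C,R,X,Z}
C -> hit
Y -> miss, evict G, frames {R,X,Z,C,Y}
Z -> hit
Y -> hit
C -> hit
Y -> hit
C -> hit
Z -> hit
C -> hit
Page faults: 9.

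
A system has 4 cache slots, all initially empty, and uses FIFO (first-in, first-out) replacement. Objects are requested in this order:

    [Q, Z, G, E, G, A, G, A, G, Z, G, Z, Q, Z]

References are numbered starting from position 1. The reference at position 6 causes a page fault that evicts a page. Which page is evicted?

Q

pos 1: Q: miss, frames [Q]
pos 2: Z: miss, frames [Q, Z]
pos 3: G: miss, frames [Q, Z, G]
pos 4: E: miss, frames [Q, Z, G, E]
pos 5: G: hit
pos 6: A: miss, evict Q, frames [Z, G, E, A]
At position 6, page Q is evicted.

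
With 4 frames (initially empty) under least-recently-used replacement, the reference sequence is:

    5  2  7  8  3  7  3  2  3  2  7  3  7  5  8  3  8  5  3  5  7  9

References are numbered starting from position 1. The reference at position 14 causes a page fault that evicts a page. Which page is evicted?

pos 1: 5: miss, frames {5}
pos 2: 2: miss, frames {5,2}
pos 3: 7: miss, frames {5,2,7}
pos 4: 8: miss, frames {5,2,7,8}
pos 5: 3: miss, evict 5, frames {2,7,8,3}
pos 6: 7: hit
pos 7: 3: hit
pos 8: 2: hit
pos 9: 3: hit
pos 10: 2: hit
pos 11: 7: hit
pos 12: 3: hit
pos 13: 7: hit
pos 14: 5: miss, evict 8, frames {2,3,7,5}
At position 14, page 8 is evicted.

8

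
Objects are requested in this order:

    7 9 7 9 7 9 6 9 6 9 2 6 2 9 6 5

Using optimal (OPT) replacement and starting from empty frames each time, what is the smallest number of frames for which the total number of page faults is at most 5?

f=1: 16 faults
f=2: 6 faults
f=3: 5 faults
f=4: 5 faults
f=5: 5 faults
Smallest f with faults ≤ 5 is 3.

3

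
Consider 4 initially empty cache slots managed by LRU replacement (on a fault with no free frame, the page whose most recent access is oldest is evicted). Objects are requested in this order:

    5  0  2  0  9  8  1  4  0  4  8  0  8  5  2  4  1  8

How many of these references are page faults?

13

5 → miss, frames [5]
0 → miss, frames [5, 0]
2 → miss, frames [5, 0, 2]
0 → hit
9 → miss, frames [5, 2, 0, 9]
8 → miss, evict 5, frames [2, 0, 9, 8]
1 → miss, evict 2, frames [0, 9, 8, 1]
4 → miss, evict 0, frames [9, 8, 1, 4]
0 → miss, evict 9, frames [8, 1, 4, 0]
4 → hit
8 → hit
0 → hit
8 → hit
5 → miss, evict 1, frames [4, 0, 8, 5]
2 → miss, evict 4, frames [0, 8, 5, 2]
4 → miss, evict 0, frames [8, 5, 2, 4]
1 → miss, evict 8, frames [5, 2, 4, 1]
8 → miss, evict 5, frames [2, 4, 1, 8]
Page faults: 13.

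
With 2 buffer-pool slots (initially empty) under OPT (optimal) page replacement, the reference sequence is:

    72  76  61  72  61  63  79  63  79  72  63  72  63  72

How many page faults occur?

72 → fault, frames [72]
76 → fault, frames [72, 76]
61 → fault, evict 76, frames [72, 61]
72 → hit
61 → hit
63 → fault, evict 61, frames [72, 63]
79 → fault, evict 72, frames [63, 79]
63 → hit
79 → hit
72 → fault, evict 79, frames [63, 72]
63 → hit
72 → hit
63 → hit
72 → hit
Page faults: 6.

6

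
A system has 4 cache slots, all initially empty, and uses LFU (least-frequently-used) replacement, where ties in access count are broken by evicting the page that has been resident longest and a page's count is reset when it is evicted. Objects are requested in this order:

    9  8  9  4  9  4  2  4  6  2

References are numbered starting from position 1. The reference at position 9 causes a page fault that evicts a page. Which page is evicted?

pos 1: 9 -> miss, frames (9)
pos 2: 8 -> miss, frames (9 8)
pos 3: 9 -> hit
pos 4: 4 -> miss, frames (9 8 4)
pos 5: 9 -> hit
pos 6: 4 -> hit
pos 7: 2 -> miss, frames (9 8 4 2)
pos 8: 4 -> hit
pos 9: 6 -> miss, evict 8, frames (9 4 2 6)
At position 9, page 8 is evicted.

8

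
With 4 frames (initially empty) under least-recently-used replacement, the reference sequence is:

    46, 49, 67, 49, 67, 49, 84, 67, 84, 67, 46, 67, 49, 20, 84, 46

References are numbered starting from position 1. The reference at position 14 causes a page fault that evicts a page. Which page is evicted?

pos 1: 46 -> miss, frames {46}
pos 2: 49 -> miss, frames {46,49}
pos 3: 67 -> miss, frames {46,49,67}
pos 4: 49 -> hit
pos 5: 67 -> hit
pos 6: 49 -> hit
pos 7: 84 -> miss, frames {46,67,49,84}
pos 8: 67 -> hit
pos 9: 84 -> hit
pos 10: 67 -> hit
pos 11: 46 -> hit
pos 12: 67 -> hit
pos 13: 49 -> hit
pos 14: 20 -> miss, evict 84, frames {46,67,49,20}
At position 14, page 84 is evicted.

84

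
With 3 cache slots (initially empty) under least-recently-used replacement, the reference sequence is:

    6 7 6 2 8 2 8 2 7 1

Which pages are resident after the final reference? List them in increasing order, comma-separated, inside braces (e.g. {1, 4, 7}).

{1, 2, 7}

6 -> miss, frames (6)
7 -> miss, frames (6 7)
6 -> hit
2 -> miss, frames (7 6 2)
8 -> miss, evict 7, frames (6 2 8)
2 -> hit
8 -> hit
2 -> hit
7 -> miss, evict 6, frames (8 2 7)
1 -> miss, evict 8, frames (2 7 1)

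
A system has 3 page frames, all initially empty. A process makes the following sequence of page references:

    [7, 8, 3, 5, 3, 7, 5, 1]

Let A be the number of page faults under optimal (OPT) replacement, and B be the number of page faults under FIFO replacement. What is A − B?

Under OPT: F F F F . . . F → 5 faults.
Under FIFO: F F F F . F . F → 6 faults.
A − B = 5 − 6 = -1.

-1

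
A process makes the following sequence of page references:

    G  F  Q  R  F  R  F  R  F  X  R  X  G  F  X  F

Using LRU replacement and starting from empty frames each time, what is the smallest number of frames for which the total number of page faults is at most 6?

f=1: 16 faults
f=2: 10 faults
f=3: 7 faults
f=4: 6 faults
f=5: 5 faults
Smallest f with faults ≤ 6 is 4.

4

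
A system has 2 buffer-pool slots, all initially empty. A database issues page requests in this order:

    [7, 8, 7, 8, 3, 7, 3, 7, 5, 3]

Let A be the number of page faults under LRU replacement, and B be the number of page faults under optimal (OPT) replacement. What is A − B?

Under LRU: F F . . F F . . F F → 6 faults.
Under OPT: F F . . F . . . F . → 4 faults.
A − B = 6 − 4 = 2.

2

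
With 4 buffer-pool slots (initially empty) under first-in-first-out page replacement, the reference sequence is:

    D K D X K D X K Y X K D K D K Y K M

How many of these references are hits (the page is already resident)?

D -> miss, frames (D)
K -> miss, frames (D K)
D -> hit
X -> miss, frames (D K X)
K -> hit
D -> hit
X -> hit
K -> hit
Y -> miss, frames (D K X Y)
X -> hit
K -> hit
D -> hit
K -> hit
D -> hit
K -> hit
Y -> hit
K -> hit
M -> miss, evict D, frames (K X Y M)
Hits: 13.

13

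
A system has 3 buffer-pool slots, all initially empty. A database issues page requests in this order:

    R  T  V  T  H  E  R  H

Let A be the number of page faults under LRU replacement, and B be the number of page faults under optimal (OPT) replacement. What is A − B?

Under LRU: F F F . F F F . → 6 faults.
Under OPT: F F F . F F . . → 5 faults.
A − B = 6 − 5 = 1.

1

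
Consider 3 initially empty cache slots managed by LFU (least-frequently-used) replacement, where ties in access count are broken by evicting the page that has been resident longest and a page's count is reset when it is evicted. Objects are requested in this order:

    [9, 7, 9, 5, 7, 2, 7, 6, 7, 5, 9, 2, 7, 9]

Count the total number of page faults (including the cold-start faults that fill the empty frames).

7

9 -> fault, frames {9}
7 -> fault, frames {9,7}
9 -> hit
5 -> fault, frames {9,7,5}
7 -> hit
2 -> fault, evict 5, frames {9,7,2}
7 -> hit
6 -> fault, evict 2, frames {9,7,6}
7 -> hit
5 -> fault, evict 6, frames {9,7,5}
9 -> hit
2 -> fault, evict 5, frames {9,7,2}
7 -> hit
9 -> hit
Page faults: 7.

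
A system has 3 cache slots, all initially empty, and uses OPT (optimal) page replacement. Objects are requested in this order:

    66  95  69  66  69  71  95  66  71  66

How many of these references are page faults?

4

66 → fault, frames [66]
95 → fault, frames [66, 95]
69 → fault, frames [66, 95, 69]
66 → hit
69 → hit
71 → fault, evict 69, frames [66, 95, 71]
95 → hit
66 → hit
71 → hit
66 → hit
Page faults: 4.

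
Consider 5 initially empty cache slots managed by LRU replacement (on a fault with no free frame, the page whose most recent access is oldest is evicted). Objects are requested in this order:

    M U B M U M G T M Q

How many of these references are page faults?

6

M → miss, frames (M)
U → miss, frames (M U)
B → miss, frames (M U B)
M → hit
U → hit
M → hit
G → miss, frames (B U M G)
T → miss, frames (B U M G T)
M → hit
Q → miss, evict B, frames (U G T M Q)
Page faults: 6.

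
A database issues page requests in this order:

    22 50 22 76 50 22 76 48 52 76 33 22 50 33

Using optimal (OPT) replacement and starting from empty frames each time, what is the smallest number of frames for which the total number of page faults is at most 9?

2

f=1: 14 faults
f=2: 9 faults
f=3: 7 faults
f=4: 6 faults
f=5: 6 faults
f=6: 6 faults
Smallest f with faults ≤ 9 is 2.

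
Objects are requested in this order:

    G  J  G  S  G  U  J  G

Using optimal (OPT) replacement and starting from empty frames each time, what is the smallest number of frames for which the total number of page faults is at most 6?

2

f=1: 8 faults
f=2: 5 faults
f=3: 4 faults
f=4: 4 faults
Smallest f with faults ≤ 6 is 2.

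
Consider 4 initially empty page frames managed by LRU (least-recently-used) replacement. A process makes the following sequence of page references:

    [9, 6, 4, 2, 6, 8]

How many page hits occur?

9 -> miss, frames (9)
6 -> miss, frames (9 6)
4 -> miss, frames (9 6 4)
2 -> miss, frames (9 6 4 2)
6 -> hit
8 -> miss, evict 9, frames (4 2 6 8)
Hits: 1.

1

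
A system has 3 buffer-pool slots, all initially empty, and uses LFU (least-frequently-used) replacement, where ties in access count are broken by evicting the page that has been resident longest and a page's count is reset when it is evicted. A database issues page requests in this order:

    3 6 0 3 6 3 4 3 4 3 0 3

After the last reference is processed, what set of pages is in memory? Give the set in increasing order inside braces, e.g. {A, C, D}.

3 -> miss, frames [3]
6 -> miss, frames [3, 6]
0 -> miss, frames [3, 6, 0]
3 -> hit
6 -> hit
3 -> hit
4 -> miss, evict 0, frames [3, 6, 4]
3 -> hit
4 -> hit
3 -> hit
0 -> miss, evict 6, frames [3, 4, 0]
3 -> hit

{0, 3, 4}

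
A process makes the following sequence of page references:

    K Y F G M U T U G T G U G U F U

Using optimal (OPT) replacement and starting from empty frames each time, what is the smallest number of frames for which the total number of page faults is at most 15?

2

f=1: 16 faults
f=2: 10 faults
f=3: 8 faults
f=4: 7 faults
f=5: 7 faults
f=6: 7 faults
f=7: 7 faults
Smallest f with faults ≤ 15 is 2.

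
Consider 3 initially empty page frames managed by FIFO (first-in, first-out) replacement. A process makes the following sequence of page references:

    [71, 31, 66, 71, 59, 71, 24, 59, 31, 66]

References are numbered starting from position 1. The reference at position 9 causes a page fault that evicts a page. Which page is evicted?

pos 1: 71 -> fault, frames (71)
pos 2: 31 -> fault, frames (71 31)
pos 3: 66 -> fault, frames (71 31 66)
pos 4: 71 -> hit
pos 5: 59 -> fault, evict 71, frames (31 66 59)
pos 6: 71 -> fault, evict 31, frames (66 59 71)
pos 7: 24 -> fault, evict 66, frames (59 71 24)
pos 8: 59 -> hit
pos 9: 31 -> fault, evict 59, frames (71 24 31)
At position 9, page 59 is evicted.

59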